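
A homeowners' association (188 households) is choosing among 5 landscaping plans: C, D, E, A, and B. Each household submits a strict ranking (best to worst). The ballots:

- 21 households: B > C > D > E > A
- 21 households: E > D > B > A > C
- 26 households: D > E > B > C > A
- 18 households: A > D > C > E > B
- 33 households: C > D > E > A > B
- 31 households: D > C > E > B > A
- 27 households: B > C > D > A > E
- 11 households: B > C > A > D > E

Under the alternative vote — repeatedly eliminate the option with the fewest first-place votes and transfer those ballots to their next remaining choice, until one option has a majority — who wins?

Round 1: C 33, D 57, E 21, A 18, B 59. Eliminate A.
Round 2: C 33, D 75, E 21, B 59. Eliminate E.
Round 3: C 33, D 96, B 59. D has a majority.

D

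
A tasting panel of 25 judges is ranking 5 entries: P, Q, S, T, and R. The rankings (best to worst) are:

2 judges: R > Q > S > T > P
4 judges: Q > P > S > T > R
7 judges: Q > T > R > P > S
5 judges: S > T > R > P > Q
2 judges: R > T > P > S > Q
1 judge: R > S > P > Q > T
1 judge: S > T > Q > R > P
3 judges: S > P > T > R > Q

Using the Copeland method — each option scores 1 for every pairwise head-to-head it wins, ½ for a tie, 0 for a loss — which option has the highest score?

P: beats S; loses to Q, T, and R → score 1.
Q: beats P, S, and T; loses to R → score 3.
S: beats T and R; loses to P and Q → score 2.
T: beats P and R; loses to Q and S → score 2.
R: beats P and Q; loses to S and T → score 2.
Q has the best pairwise record.

Q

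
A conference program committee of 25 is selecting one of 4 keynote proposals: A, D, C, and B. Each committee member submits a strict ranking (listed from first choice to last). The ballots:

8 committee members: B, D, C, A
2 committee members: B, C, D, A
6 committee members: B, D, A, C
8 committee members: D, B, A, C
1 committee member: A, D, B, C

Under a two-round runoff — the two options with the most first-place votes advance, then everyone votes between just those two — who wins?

Round 1 first-place votes: A 1, D 8, C 0, B 16.
B and D advance.
Runoff: B is preferred to D by 16 voters; D by 9.
B wins the runoff.

B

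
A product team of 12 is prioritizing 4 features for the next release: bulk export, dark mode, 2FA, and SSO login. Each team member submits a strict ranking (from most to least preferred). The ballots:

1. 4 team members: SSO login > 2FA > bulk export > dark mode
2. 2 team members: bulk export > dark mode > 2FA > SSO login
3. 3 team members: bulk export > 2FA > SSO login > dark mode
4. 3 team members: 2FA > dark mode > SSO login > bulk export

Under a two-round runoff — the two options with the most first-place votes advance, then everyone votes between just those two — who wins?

SSO login

Round 1 first-place votes: bulk export 5, dark mode 0, 2FA 3, SSO login 4.
bulk export and SSO login advance.
Runoff: bulk export is preferred to SSO login by 5 voters; SSO login by 7.
SSO login wins the runoff.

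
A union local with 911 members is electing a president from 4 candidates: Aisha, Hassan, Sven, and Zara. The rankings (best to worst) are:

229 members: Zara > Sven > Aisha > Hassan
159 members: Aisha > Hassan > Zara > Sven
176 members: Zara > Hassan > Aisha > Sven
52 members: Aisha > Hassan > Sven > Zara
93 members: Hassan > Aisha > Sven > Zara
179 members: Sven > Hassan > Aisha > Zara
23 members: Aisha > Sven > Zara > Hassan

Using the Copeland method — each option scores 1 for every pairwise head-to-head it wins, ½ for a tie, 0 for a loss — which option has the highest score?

Aisha

Aisha: beats Hassan, Sven, and Zara → score 3.
Hassan: beats Sven and Zara; loses to Aisha → score 2.
Sven: loses to Aisha, Hassan, and Zara → score 0.
Zara: beats Sven; loses to Aisha and Hassan → score 1.
Aisha has the best pairwise record.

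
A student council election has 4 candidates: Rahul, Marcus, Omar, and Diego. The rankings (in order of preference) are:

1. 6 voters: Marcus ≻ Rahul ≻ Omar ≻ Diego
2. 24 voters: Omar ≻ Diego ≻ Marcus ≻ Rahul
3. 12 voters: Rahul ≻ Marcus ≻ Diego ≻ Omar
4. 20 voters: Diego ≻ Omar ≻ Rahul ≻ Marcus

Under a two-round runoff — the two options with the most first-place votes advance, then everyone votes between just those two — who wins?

Diego

Round 1 first-place votes: Rahul 12, Marcus 6, Omar 24, Diego 20.
Omar and Diego advance.
Runoff: Omar is preferred to Diego by 30 voters; Diego by 32.
Diego wins the runoff.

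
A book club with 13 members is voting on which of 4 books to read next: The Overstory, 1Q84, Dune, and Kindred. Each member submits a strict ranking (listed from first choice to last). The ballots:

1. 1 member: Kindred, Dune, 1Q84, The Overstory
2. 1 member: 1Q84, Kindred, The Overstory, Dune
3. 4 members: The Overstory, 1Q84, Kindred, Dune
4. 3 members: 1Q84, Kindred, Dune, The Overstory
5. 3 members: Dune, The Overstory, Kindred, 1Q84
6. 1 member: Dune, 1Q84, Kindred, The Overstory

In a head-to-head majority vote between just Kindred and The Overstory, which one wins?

The Overstory

Voters preferring Kindred to The Overstory: 6; preferring The Overstory to Kindred: 7.
The Overstory wins the head-to-head.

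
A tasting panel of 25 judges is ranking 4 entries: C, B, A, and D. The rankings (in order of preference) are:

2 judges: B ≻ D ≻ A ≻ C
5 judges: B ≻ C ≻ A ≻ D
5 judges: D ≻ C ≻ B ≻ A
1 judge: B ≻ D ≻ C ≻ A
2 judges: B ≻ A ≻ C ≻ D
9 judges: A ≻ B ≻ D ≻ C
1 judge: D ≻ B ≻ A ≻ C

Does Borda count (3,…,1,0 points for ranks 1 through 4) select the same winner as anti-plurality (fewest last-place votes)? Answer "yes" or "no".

yes

Borda — scores: C 23, B 55, A 39, D 33. Winner: B.
Anti-plurality — last-place votes: C 12, B 0, A 6, D 7. Winner: B.
The two methods agree.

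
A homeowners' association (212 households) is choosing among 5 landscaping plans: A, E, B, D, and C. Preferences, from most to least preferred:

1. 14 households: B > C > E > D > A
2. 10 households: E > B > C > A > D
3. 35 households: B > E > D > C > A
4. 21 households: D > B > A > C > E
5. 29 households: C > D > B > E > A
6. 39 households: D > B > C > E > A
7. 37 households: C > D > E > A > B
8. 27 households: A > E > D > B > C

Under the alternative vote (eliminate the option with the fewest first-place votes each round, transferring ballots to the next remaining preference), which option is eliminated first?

E

Round 1: A 27, E 10, B 49, D 60, C 66. Eliminate E.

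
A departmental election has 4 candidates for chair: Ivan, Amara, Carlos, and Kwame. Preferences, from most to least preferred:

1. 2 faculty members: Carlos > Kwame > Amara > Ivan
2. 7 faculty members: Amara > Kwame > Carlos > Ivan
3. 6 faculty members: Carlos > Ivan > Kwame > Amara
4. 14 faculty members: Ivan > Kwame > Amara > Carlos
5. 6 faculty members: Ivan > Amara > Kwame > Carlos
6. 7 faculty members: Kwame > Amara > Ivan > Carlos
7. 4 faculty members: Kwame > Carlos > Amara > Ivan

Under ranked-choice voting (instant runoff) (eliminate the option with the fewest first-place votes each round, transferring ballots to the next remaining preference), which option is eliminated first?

Amara

Round 1: Ivan 20, Amara 7, Carlos 8, Kwame 11. Eliminate Amara.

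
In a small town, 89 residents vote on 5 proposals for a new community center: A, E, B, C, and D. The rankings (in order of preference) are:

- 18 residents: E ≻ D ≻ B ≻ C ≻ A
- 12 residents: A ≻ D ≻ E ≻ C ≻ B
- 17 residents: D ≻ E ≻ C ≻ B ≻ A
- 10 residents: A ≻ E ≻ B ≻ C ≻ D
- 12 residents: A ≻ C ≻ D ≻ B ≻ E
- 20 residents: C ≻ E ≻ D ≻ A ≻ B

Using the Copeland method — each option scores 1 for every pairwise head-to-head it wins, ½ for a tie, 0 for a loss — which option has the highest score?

E

A: beats B; loses to E, C, and D → score 1.
E: beats A, B, C, and D → score 4.
B: loses to A, E, C, and D → score 0.
C: beats A and B; loses to E and D → score 2.
D: beats A, B, and C; loses to E → score 3.
E has the best pairwise record.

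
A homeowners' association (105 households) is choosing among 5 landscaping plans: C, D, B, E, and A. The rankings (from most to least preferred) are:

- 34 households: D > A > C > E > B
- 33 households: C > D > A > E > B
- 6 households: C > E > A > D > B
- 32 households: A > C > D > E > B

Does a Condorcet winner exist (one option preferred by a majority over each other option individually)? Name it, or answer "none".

none

Checking pairwise contests:
A beats C 66–39.
C beats D 71–34.
C beats B 105–0.
C beats E 105–0.
D beats A 67–38.
Every option loses at least one head-to-head, so there is no Condorcet winner.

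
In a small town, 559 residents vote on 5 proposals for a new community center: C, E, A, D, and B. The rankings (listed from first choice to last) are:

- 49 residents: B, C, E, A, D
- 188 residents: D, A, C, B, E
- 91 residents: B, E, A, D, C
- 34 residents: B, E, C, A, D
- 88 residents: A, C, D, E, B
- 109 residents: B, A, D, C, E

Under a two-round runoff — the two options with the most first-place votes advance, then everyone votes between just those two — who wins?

Round 1 first-place votes: C 0, E 0, A 88, D 188, B 283.
B and D advance.
Runoff: B is preferred to D by 283 voters; D by 276.
B wins the runoff.

B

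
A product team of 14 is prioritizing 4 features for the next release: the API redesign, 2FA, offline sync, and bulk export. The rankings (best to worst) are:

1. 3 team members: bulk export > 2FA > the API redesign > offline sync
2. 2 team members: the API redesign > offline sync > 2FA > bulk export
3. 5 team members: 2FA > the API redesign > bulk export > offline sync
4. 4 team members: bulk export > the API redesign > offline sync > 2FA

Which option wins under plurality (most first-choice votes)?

First-place votes: the API redesign 2, 2FA 5, offline sync 0, bulk export 7.
bulk export has the most first-place votes.

bulk export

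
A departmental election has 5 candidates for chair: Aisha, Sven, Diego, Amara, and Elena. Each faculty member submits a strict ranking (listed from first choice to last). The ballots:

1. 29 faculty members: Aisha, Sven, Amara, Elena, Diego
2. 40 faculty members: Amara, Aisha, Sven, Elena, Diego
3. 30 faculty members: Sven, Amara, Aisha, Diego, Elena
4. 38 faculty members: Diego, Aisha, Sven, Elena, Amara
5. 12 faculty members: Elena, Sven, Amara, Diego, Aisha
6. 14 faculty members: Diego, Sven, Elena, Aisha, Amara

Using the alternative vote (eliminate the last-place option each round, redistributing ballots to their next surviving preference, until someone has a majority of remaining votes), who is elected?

Round 1: Aisha 29, Sven 30, Diego 52, Amara 40, Elena 12. Eliminate Elena.
Round 2: Aisha 29, Sven 42, Diego 52, Amara 40. Eliminate Aisha.
Round 3: Sven 71, Diego 52, Amara 40. Eliminate Amara.
Round 4: Sven 111, Diego 52. Sven has a majority.

Sven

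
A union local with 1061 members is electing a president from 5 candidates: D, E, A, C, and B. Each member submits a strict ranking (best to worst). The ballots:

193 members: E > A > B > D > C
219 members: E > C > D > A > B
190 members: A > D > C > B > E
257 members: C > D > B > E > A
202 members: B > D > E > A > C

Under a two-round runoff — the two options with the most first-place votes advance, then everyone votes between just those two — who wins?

Round 1 first-place votes: D 0, E 412, A 190, C 257, B 202.
E and C advance.
Runoff: E is preferred to C by 614 voters; C by 447.
E wins the runoff.

E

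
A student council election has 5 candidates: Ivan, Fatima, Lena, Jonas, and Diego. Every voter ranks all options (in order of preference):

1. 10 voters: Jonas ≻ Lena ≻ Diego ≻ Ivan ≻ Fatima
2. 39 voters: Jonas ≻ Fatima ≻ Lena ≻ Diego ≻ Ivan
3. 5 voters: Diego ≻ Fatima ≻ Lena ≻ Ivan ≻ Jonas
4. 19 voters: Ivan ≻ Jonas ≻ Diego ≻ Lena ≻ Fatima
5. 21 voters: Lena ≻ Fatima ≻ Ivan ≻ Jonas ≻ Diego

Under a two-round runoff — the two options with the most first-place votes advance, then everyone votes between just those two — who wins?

Jonas

Round 1 first-place votes: Ivan 19, Fatima 0, Lena 21, Jonas 49, Diego 5.
Jonas and Lena advance.
Runoff: Jonas is preferred to Lena by 68 voters; Lena by 26.
Jonas wins the runoff.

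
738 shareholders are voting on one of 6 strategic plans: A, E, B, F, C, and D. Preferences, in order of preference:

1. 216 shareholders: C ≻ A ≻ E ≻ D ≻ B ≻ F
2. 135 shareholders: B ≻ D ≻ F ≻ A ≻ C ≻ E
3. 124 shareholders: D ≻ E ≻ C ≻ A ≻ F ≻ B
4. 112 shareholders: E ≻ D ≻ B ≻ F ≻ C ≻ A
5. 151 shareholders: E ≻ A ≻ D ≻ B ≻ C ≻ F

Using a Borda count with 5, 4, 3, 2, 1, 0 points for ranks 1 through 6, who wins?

A: 216·4 + 135·2 + 124·2 + 112·0 + 151·4 = 1986
E: 216·3 + 135·0 + 124·4 + 112·5 + 151·5 = 2459
B: 216·1 + 135·5 + 124·0 + 112·3 + 151·2 = 1529
F: 216·0 + 135·3 + 124·1 + 112·2 + 151·0 = 753
C: 216·5 + 135·1 + 124·3 + 112·1 + 151·1 = 1850
D: 216·2 + 135·4 + 124·5 + 112·4 + 151·3 = 2493
D has the highest Borda score (2493).

D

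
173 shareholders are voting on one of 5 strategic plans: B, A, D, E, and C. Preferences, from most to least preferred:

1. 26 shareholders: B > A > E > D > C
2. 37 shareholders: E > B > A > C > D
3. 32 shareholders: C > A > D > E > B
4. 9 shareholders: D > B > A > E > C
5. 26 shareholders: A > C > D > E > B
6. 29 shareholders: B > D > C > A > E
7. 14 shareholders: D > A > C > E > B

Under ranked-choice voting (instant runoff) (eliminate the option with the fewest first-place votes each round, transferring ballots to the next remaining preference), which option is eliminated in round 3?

E

Round 1: B 55, A 26, D 23, E 37, C 32. Eliminate D.
Round 2: B 64, A 40, E 37, C 32. Eliminate C.
Round 3: B 64, A 72, E 37. Eliminate E.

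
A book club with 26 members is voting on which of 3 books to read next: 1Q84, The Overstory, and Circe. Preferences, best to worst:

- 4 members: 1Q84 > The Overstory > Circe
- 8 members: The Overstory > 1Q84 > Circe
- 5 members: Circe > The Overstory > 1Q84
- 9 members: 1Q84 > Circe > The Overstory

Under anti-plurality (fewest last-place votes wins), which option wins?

Last-place votes: 1Q84 5, The Overstory 9, Circe 12.
1Q84 is ranked last by the fewest voters, so 1Q84 wins.

1Q84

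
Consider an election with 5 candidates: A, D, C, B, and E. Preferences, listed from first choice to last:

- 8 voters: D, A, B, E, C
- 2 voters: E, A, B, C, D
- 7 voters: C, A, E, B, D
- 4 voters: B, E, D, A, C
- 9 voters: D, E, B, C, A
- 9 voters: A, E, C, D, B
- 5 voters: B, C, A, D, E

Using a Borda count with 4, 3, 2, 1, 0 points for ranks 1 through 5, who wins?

A: 8·3 + 2·3 + 7·3 + 4·1 + 9·0 + 9·4 + 5·2 = 101
D: 8·4 + 2·0 + 7·0 + 4·2 + 9·4 + 9·1 + 5·1 = 90
C: 8·0 + 2·1 + 7·4 + 4·0 + 9·1 + 9·2 + 5·3 = 72
B: 8·2 + 2·2 + 7·1 + 4·4 + 9·2 + 9·0 + 5·4 = 81
E: 8·1 + 2·4 + 7·2 + 4·3 + 9·3 + 9·3 + 5·0 = 96
A has the highest Borda score (101).

A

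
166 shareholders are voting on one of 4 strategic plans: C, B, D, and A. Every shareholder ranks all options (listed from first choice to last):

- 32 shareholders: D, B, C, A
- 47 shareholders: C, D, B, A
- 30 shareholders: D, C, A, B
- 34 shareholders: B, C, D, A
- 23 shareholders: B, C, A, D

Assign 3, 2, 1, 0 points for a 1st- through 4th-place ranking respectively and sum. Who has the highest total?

C

C: 32·1 + 47·3 + 30·2 + 34·2 + 23·2 = 347
B: 32·2 + 47·1 + 30·0 + 34·3 + 23·3 = 282
D: 32·3 + 47·2 + 30·3 + 34·1 + 23·0 = 314
A: 32·0 + 47·0 + 30·1 + 34·0 + 23·1 = 53
C has the highest Borda score (347).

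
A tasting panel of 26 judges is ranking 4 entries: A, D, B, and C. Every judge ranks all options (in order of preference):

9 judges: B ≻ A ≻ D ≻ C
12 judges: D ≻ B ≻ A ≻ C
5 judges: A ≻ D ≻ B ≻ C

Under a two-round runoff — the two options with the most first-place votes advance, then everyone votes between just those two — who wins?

D

Round 1 first-place votes: A 5, D 12, B 9, C 0.
D and B advance.
Runoff: D is preferred to B by 17 voters; B by 9.
D wins the runoff.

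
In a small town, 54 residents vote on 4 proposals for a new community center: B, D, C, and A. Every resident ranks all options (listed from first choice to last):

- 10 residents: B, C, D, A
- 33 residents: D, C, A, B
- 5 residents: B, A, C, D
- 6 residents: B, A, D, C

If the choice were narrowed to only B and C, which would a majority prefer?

Voters preferring B to C: 21; preferring C to B: 33.
C wins the head-to-head.

C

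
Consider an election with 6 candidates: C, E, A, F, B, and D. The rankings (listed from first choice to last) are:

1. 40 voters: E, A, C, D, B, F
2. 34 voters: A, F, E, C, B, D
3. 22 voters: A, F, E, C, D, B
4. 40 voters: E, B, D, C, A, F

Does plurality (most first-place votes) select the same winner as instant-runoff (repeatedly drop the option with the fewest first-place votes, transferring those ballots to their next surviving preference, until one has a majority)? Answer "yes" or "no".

yes

Plurality — first-place votes: C 0, E 80, A 56, F 0, B 0, D 0. Winner: E.
Instant-runoff — R1 C 0, E 80, A 56, F 0, B 0, D 0 (E winner). Winner: E.
The two methods agree.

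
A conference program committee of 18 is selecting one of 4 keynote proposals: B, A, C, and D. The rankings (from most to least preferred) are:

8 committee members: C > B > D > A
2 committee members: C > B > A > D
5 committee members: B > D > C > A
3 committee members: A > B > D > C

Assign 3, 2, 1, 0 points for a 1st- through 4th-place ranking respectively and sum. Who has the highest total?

B: 8·2 + 2·2 + 5·3 + 3·2 = 41
A: 8·0 + 2·1 + 5·0 + 3·3 = 11
C: 8·3 + 2·3 + 5·1 + 3·0 = 35
D: 8·1 + 2·0 + 5·2 + 3·1 = 21
B has the highest Borda score (41).

B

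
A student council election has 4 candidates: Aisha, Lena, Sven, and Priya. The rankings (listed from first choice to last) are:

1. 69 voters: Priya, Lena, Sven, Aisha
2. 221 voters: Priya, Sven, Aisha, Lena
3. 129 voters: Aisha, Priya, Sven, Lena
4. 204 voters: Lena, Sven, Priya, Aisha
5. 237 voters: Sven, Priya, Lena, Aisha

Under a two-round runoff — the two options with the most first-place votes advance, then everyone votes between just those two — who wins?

Round 1 first-place votes: Aisha 129, Lena 204, Sven 237, Priya 290.
Priya and Sven advance.
Runoff: Priya is preferred to Sven by 419 voters; Sven by 441.
Sven wins the runoff.

Sven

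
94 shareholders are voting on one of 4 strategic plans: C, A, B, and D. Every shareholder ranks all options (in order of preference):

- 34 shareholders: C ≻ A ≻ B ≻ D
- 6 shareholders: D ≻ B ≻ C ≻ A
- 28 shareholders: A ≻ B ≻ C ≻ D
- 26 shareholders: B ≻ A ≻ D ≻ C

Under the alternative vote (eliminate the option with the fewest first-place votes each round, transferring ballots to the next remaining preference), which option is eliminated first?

Round 1: C 34, A 28, B 26, D 6. Eliminate D.

D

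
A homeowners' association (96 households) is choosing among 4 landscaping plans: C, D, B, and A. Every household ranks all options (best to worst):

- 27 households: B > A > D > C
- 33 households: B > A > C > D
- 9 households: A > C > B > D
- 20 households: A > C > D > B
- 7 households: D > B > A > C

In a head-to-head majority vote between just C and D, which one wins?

C

Voters preferring C to D: 62; preferring D to C: 34.
C wins the head-to-head.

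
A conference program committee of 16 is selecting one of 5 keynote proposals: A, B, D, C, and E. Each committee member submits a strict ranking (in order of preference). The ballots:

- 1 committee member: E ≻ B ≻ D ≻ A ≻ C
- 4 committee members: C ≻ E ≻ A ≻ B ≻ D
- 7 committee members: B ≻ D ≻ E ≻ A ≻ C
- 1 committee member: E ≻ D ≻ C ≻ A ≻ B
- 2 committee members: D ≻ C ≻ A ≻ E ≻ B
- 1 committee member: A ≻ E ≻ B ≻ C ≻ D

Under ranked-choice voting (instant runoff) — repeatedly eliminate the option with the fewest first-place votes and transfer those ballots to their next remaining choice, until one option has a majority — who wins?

Round 1: A 1, B 7, D 2, C 4, E 2. Eliminate A.
Round 2: B 7, D 2, C 4, E 3. Eliminate D.
Round 3: B 7, C 6, E 3. Eliminate E.
Round 4: B 9, C 7. B has a majority.

B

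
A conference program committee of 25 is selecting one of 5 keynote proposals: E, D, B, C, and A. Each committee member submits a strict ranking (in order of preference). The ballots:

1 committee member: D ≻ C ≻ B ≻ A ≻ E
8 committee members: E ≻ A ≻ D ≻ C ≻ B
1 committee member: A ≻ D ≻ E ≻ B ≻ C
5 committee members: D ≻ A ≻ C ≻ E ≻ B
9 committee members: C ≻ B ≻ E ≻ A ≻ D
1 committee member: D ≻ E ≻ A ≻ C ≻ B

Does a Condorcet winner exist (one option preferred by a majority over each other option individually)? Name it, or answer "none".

Checking pairwise contests:
C beats E 15–10.
E beats D 17–8.
E beats B 15–10.
D beats C 16–9.
E beats A 18–7.
Every option loses at least one head-to-head, so there is no Condorcet winner.

none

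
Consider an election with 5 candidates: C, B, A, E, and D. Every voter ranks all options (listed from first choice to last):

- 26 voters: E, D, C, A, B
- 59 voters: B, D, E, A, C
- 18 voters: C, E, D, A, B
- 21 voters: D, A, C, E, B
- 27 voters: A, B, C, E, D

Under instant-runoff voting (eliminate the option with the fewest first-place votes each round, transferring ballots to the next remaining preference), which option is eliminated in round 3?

Round 1: C 18, B 59, A 27, E 26, D 21. Eliminate C.
Round 2: B 59, A 27, E 44, D 21. Eliminate D.
Round 3: B 59, A 48, E 44. Eliminate E.

E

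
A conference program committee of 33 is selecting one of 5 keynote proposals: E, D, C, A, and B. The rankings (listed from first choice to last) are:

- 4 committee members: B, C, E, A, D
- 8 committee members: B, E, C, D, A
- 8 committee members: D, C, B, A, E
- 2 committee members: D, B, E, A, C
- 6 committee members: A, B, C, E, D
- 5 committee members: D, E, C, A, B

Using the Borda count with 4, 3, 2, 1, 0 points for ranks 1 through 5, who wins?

B

E: 4·2 + 8·3 + 8·0 + 2·2 + 6·1 + 5·3 = 57
D: 4·0 + 8·1 + 8·4 + 2·4 + 6·0 + 5·4 = 68
C: 4·3 + 8·2 + 8·3 + 2·0 + 6·2 + 5·2 = 74
A: 4·1 + 8·0 + 8·1 + 2·1 + 6·4 + 5·1 = 43
B: 4·4 + 8·4 + 8·2 + 2·3 + 6·3 + 5·0 = 88
B has the highest Borda score (88).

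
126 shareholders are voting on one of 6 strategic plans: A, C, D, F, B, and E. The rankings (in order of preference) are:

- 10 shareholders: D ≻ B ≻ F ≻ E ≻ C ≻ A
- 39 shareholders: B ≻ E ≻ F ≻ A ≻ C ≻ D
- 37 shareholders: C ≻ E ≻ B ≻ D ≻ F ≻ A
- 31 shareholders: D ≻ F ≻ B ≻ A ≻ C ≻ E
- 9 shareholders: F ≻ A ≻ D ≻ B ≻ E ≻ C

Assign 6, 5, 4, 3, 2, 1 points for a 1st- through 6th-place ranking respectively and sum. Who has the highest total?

A: 10·1 + 39·3 + 37·1 + 31·3 + 9·5 = 302
C: 10·2 + 39·2 + 37·6 + 31·2 + 9·1 = 391
D: 10·6 + 39·1 + 37·3 + 31·6 + 9·4 = 432
F: 10·4 + 39·4 + 37·2 + 31·5 + 9·6 = 479
B: 10·5 + 39·6 + 37·4 + 31·4 + 9·3 = 583
E: 10·3 + 39·5 + 37·5 + 31·1 + 9·2 = 459
B has the highest Borda score (583).

B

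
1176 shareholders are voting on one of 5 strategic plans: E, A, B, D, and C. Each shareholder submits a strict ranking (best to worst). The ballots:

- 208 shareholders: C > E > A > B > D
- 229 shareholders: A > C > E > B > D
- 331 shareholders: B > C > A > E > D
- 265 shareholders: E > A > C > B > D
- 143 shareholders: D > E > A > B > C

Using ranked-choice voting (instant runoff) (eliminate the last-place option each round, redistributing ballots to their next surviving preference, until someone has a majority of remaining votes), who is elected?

E

Round 1: E 265, A 229, B 331, D 143, C 208. Eliminate D.
Round 2: E 408, A 229, B 331, C 208. Eliminate C.
Round 3: E 616, A 229, B 331. E has a majority.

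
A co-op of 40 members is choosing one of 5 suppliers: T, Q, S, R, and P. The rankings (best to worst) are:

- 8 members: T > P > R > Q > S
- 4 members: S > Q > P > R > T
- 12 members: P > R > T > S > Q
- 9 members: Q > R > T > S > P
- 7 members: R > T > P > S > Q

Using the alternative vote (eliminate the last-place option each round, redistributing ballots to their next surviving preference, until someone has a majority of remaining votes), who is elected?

T

Round 1: T 8, Q 9, S 4, R 7, P 12. Eliminate S.
Round 2: T 8, Q 13, R 7, P 12. Eliminate R.
Round 3: T 15, Q 13, P 12. Eliminate P.
Round 4: T 27, Q 13. T has a majority.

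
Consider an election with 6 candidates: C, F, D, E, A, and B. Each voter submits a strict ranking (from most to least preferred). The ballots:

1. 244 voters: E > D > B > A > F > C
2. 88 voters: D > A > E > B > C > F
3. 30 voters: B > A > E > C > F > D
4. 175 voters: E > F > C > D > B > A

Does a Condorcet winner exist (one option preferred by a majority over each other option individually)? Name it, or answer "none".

E

E vs C: 537–0 for E.
E vs F: 537–0 for E.
E vs D: 449–88 for E.
E vs A: 419–118 for E.
E vs B: 507–30 for E.
E beats every other option head-to-head.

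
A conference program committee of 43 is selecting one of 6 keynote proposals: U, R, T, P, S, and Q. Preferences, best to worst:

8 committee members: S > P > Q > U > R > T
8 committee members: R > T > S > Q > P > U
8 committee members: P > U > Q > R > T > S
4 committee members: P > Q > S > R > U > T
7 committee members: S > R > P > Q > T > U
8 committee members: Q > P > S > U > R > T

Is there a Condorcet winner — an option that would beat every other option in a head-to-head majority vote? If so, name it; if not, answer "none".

S vs U: 35–8 for S.
S vs R: 27–16 for S.
S vs T: 27–16 for S.
S vs P: 23–20 for S.
S vs Q: 23–20 for S.
S beats every other option head-to-head.

S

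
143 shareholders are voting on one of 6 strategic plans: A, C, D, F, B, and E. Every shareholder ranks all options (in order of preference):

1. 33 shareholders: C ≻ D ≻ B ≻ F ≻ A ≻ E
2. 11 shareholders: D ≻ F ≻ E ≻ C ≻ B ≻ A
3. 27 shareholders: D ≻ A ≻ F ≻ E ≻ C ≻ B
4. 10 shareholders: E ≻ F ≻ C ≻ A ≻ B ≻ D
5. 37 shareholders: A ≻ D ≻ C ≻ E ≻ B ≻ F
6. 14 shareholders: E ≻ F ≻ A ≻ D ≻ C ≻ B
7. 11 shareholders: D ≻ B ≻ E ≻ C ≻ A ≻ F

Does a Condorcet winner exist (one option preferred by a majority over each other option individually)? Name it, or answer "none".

D vs A: 82–61 for D.
D vs C: 100–43 for D.
D vs F: 119–24 for D.
D vs B: 133–10 for D.
D vs E: 119–24 for D.
D beats every other option head-to-head.

D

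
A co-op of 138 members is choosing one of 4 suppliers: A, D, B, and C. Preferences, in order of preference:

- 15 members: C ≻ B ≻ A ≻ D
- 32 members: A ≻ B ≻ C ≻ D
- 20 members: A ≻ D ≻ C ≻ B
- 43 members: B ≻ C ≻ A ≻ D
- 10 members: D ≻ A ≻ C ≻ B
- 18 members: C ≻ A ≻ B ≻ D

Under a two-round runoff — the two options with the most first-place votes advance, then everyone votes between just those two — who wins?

A

Round 1 first-place votes: A 52, D 10, B 43, C 33.
A and B advance.
Runoff: A is preferred to B by 80 voters; B by 58.
A wins the runoff.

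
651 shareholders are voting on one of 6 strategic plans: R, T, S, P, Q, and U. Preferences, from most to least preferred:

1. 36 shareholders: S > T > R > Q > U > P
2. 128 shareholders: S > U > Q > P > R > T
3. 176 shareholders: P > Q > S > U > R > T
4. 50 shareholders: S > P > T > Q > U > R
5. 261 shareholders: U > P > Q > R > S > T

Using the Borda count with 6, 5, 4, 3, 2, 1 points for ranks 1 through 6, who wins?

R: 36·4 + 128·2 + 176·2 + 50·1 + 261·3 = 1585
T: 36·5 + 128·1 + 176·1 + 50·4 + 261·1 = 945
S: 36·6 + 128·6 + 176·4 + 50·6 + 261·2 = 2510
P: 36·1 + 128·3 + 176·6 + 50·5 + 261·5 = 3031
Q: 36·3 + 128·4 + 176·5 + 50·3 + 261·4 = 2694
U: 36·2 + 128·5 + 176·3 + 50·2 + 261·6 = 2906
P has the highest Borda score (3031).

P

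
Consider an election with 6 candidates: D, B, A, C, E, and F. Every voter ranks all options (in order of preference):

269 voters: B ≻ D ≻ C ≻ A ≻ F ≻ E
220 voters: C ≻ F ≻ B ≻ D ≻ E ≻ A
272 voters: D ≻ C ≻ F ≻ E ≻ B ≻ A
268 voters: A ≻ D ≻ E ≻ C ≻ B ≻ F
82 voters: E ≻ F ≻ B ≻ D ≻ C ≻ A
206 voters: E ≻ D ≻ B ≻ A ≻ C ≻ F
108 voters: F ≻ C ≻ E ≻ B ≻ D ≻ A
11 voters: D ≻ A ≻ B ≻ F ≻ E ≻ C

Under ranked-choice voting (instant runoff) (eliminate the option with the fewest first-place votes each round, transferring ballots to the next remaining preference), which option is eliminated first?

F

Round 1: D 283, B 269, A 268, C 220, E 288, F 108. Eliminate F.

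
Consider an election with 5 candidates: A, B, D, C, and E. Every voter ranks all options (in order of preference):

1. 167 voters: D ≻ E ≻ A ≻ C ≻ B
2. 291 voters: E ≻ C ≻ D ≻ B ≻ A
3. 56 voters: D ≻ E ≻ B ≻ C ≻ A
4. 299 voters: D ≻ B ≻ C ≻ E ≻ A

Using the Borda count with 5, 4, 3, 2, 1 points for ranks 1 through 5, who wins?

D

A: 167·3 + 291·1 + 56·1 + 299·1 = 1147
B: 167·1 + 291·2 + 56·3 + 299·4 = 2113
D: 167·5 + 291·3 + 56·5 + 299·5 = 3483
C: 167·2 + 291·4 + 56·2 + 299·3 = 2507
E: 167·4 + 291·5 + 56·4 + 299·2 = 2945
D has the highest Borda score (3483).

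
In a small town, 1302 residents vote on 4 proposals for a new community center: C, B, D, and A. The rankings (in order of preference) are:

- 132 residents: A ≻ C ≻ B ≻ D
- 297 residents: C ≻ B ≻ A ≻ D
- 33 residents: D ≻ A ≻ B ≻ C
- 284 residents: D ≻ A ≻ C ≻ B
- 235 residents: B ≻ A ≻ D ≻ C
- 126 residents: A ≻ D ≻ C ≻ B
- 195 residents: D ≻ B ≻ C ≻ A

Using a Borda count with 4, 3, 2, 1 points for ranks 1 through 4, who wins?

A

C: 132·3 + 297·4 + 33·1 + 284·2 + 235·1 + 126·2 + 195·2 = 3062
B: 132·2 + 297·3 + 33·2 + 284·1 + 235·4 + 126·1 + 195·3 = 3156
D: 132·1 + 297·1 + 33·4 + 284·4 + 235·2 + 126·3 + 195·4 = 3325
A: 132·4 + 297·2 + 33·3 + 284·3 + 235·3 + 126·4 + 195·1 = 3477
A has the highest Borda score (3477).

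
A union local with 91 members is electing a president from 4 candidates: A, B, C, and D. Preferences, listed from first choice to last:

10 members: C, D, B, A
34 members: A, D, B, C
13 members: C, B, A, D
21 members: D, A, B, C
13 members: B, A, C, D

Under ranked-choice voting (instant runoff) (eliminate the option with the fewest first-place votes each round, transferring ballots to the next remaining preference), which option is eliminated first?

Round 1: A 34, B 13, C 23, D 21. Eliminate B.

B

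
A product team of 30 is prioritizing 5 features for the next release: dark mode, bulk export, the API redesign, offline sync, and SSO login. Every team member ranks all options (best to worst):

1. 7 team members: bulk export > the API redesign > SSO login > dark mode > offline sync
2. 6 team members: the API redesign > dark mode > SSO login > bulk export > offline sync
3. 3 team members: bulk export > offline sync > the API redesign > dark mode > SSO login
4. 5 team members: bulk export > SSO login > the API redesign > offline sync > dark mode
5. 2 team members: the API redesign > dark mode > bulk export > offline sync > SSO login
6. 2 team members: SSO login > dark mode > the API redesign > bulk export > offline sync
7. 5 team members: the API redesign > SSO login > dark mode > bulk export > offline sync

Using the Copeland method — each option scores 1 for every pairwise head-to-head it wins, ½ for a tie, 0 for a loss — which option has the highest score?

dark mode: beats offline sync; ties bulk export; loses to the API redesign and SSO login → score 1.5.
bulk export: beats offline sync and SSO login; ties dark mode and the API redesign → score 3.
the API redesign: beats dark mode, offline sync, and SSO login; ties bulk export → score 3.5.
offline sync: loses to dark mode, bulk export, the API redesign, and SSO login → score 0.
SSO login: beats dark mode and offline sync; loses to bulk export and the API redesign → score 2.
the API redesign has the best pairwise record.

the API redesign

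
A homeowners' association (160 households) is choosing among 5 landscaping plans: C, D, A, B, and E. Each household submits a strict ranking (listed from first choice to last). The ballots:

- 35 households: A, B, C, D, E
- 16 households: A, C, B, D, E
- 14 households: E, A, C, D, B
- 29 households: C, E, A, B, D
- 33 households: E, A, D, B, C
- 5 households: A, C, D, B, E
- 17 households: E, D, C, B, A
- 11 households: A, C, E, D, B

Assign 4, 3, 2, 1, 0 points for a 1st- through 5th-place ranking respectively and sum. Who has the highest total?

C: 35·2 + 16·3 + 14·2 + 29·4 + 33·0 + 5·3 + 17·2 + 11·3 = 344
D: 35·1 + 16·1 + 14·1 + 29·0 + 33·2 + 5·2 + 17·3 + 11·1 = 203
A: 35·4 + 16·4 + 14·3 + 29·2 + 33·3 + 5·4 + 17·0 + 11·4 = 467
B: 35·3 + 16·2 + 14·0 + 29·1 + 33·1 + 5·1 + 17·1 + 11·0 = 221
E: 35·0 + 16·0 + 14·4 + 29·3 + 33·4 + 5·0 + 17·4 + 11·2 = 365
A has the highest Borda score (467).

A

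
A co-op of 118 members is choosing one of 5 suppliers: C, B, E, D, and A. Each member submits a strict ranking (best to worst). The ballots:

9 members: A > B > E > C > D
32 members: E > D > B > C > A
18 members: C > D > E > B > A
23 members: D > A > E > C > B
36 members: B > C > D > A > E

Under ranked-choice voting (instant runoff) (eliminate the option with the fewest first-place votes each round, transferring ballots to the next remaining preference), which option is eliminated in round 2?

C

Round 1: C 18, B 36, E 32, D 23, A 9. Eliminate A.
Round 2: C 18, B 45, E 32, D 23. Eliminate C.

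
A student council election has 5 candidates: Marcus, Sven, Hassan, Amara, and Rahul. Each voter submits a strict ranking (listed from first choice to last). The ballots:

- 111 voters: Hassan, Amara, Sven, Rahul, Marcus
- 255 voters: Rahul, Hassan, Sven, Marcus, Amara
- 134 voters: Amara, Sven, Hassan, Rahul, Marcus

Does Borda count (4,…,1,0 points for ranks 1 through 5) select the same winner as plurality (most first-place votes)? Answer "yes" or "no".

no

Borda — scores: Marcus 255, Sven 1134, Hassan 1477, Amara 869, Rahul 1265. Winner: Hassan.
Plurality — first-place votes: Marcus 0, Sven 0, Hassan 111, Amara 134, Rahul 255. Winner: Rahul.
The two methods disagree.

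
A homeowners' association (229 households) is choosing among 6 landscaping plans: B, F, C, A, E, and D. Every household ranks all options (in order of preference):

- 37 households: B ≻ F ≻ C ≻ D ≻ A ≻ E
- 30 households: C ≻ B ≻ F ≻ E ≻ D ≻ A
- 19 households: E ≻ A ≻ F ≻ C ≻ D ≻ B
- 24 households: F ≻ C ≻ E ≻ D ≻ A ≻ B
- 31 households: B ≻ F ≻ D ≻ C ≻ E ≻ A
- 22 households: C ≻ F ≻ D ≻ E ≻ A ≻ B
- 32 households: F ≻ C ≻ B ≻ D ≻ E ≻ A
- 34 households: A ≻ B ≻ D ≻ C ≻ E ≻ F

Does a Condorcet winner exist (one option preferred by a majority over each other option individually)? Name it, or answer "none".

none

Checking pairwise contests:
C beats B 127–102.
B beats F 132–97.
F beats C 143–86.
B beats A 130–99.
B beats E 164–65.
B beats D 164–65.
Every option loses at least one head-to-head, so there is no Condorcet winner.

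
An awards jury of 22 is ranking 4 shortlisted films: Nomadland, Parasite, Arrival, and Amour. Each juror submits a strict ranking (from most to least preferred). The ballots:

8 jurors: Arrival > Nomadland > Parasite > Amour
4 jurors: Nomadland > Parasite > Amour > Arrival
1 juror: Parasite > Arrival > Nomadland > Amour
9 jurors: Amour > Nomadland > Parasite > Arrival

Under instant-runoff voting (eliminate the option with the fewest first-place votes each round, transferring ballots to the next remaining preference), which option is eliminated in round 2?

Round 1: Nomadland 4, Parasite 1, Arrival 8, Amour 9. Eliminate Parasite.
Round 2: Nomadland 4, Arrival 9, Amour 9. Eliminate Nomadland.

Nomadland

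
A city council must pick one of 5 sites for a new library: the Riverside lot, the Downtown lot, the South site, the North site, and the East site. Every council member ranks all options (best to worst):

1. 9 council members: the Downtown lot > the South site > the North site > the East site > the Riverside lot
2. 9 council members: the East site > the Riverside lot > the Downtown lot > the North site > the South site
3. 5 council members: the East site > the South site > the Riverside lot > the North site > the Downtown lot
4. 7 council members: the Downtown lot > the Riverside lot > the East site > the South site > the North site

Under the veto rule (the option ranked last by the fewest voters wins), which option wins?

the East site

Last-place votes: the Riverside lot 9, the Downtown lot 5, the South site 9, the North site 7, the East site 0.
the East site is ranked last by the fewest voters, so the East site wins.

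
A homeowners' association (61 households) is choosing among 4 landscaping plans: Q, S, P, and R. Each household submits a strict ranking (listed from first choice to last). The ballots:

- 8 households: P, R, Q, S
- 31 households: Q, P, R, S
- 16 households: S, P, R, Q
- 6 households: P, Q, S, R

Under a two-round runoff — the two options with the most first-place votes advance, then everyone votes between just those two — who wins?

Q

Round 1 first-place votes: Q 31, S 16, P 14, R 0.
Q and S advance.
Runoff: Q is preferred to S by 45 voters; S by 16.
Q wins the runoff.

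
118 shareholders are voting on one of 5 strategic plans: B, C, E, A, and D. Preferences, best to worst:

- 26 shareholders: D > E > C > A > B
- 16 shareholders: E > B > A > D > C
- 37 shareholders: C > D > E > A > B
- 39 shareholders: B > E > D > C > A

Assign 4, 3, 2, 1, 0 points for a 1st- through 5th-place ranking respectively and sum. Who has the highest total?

E

B: 26·0 + 16·3 + 37·0 + 39·4 = 204
C: 26·2 + 16·0 + 37·4 + 39·1 = 239
E: 26·3 + 16·4 + 37·2 + 39·3 = 333
A: 26·1 + 16·2 + 37·1 + 39·0 = 95
D: 26·4 + 16·1 + 37·3 + 39·2 = 309
E has the highest Borda score (333).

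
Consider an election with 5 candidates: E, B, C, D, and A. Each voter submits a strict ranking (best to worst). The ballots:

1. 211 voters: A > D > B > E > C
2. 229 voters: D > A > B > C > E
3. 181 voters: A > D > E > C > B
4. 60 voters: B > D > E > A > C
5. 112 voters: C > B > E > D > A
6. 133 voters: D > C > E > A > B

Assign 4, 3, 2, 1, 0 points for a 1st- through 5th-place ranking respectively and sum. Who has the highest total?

E: 211·1 + 229·0 + 181·2 + 60·2 + 112·2 + 133·2 = 1183
B: 211·2 + 229·2 + 181·0 + 60·4 + 112·3 + 133·0 = 1456
C: 211·0 + 229·1 + 181·1 + 60·0 + 112·4 + 133·3 = 1257
D: 211·3 + 229·4 + 181·3 + 60·3 + 112·1 + 133·4 = 2916
A: 211·4 + 229·3 + 181·4 + 60·1 + 112·0 + 133·1 = 2448
D has the highest Borda score (2916).

D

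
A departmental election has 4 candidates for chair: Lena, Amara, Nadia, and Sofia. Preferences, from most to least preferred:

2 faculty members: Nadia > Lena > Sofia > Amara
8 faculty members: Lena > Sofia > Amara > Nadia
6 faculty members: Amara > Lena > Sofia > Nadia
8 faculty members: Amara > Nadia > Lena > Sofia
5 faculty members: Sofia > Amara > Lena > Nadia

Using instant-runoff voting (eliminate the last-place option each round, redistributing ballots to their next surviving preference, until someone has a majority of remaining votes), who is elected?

Amara

Round 1: Lena 8, Amara 14, Nadia 2, Sofia 5. Eliminate Nadia.
Round 2: Lena 10, Amara 14, Sofia 5. Eliminate Sofia.
Round 3: Lena 10, Amara 19. Amara has a majority.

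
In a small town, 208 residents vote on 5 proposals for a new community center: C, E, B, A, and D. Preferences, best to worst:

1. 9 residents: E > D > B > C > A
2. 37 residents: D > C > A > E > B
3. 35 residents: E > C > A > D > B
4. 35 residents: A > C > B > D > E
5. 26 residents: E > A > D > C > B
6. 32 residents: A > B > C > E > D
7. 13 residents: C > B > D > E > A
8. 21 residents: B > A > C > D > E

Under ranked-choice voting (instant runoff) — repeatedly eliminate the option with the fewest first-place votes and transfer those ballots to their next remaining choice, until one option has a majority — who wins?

Round 1: C 13, E 70, B 21, A 67, D 37. Eliminate C.
Round 2: E 70, B 34, A 67, D 37. Eliminate B.
Round 3: E 70, A 88, D 50. Eliminate D.
Round 4: E 83, A 125. A has a majority.

A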